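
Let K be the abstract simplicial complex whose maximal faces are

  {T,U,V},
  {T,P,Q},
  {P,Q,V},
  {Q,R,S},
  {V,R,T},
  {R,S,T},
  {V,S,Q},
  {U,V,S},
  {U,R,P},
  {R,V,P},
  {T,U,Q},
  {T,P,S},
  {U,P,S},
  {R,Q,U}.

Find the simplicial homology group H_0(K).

Order the vertices as P < Q < R < S < T < U < V. Listing each simplex with vertices in this order, K has dimension 2 with simplices:

  0-simplices (7): P, Q, R, S, T, U, V
  1-simplices (21): PQ, PR, PS, PT, PU, PV, QR, QS, QT, QU, QV, RS, RT, RU, RV, ST, SU, SV, TU, TV, UV
  2-simplices (14): PQT, PQV, PRU, PRV, PST, PSU, QRS, QRU, QSV, QTU, RST, RTV, SUV, TUV

giving chain groups C_0 ≅ Z^7, C_1 ≅ Z^21, C_2 ≅ Z^14.

Boundary ∂_1: C_1 → C_0 maps an edge to its endpoints' difference, ∂[p,q] = q − p.
The resulting 7×21 matrix has rank 6, and its Smith normal form has invariant factors (1,1,1,1,1,1).

Boundary ∂_2: C_2 → C_1 maps a triangle to the signed sum of its edges. For instance
  ∂PSU = SU − PU + PS,
  ∂PRU = RU − PU + PR.
The 21×14 boundary matrix has rank 13 and Smith normal form diag(1,1,1,1,1,1,1,1,1,1,1,1,1).

Now H_k = ker ∂_k / im ∂_{k+1}, so:

  H_0: rank C_0 − rank ∂_1 = 7 − 6 = 1, and the invariant factors of ∂_1 are all 1, so H_0 ≅ Z.

H_0 ≅ Z.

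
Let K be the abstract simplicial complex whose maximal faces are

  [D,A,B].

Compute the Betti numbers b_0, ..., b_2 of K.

We work with the vertex ordering A < B < D. The simplices of K, each written with vertices in increasing order, are:

  0-simplices (3): A, B, D
  1-simplices (3): AB, AD, BD
  2-simplices (1): ABD

Hence C_0 ≅ Z^3, C_1 ≅ Z^3, C_2 ≅ Z^1.

The boundary map ∂_1: C_1 → C_0 maps an edge to its endpoints' difference, ∂[p,q] = q − p.
As a 3×3 matrix over Z this has rank 2, with invariant factors (1,1).

Boundary ∂_2: C_2 → C_1 sends each 2-simplex [p,q,r] to [q,r] − [p,r] + [p,q]. For instance
  ∂ABD = BD − AD + AB.
This gives a 3×1 integer matrix of rank 1; reducing to Smith normal form yields diagonal entries (1).

From H_k ≅ ker(∂_k) / im(∂_{k+1}) we obtain:

  H_0: rank C_0 − rank ∂_1 = 3 − 2 = 1, and the invariant factors of ∂_1 are all 1, so H_0 ≅ Z.
  H_1: rank ker ∂_1 − rank ∂_2 = (3 − 2) − 1 = 0, and the invariant factors of ∂_2 are all 1, so H_1 ≅ 0.
  H_2: rank ker ∂_2 − rank ∂_3 = (1 − 1) − 0 = 0, and there is no ∂_3, so H_2 ≅ 0.

As a check, the Euler characteristic is 3 − 3 + 1 = 1, which agrees with 1 − 0 + 0 = 1.

Hence the Betti numbers are b_0 = 1, b_1 = 0, b_2 = 0.

b_0 = 1, b_1 = 0, b_2 = 0.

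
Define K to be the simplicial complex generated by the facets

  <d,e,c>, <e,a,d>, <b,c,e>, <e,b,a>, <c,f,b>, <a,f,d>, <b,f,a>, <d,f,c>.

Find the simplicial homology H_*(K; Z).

Order the vertices as a < b < c < d < e < f. Listing each simplex with vertices in this order, K has dimension 2 with simplices:

  0-simplices (6): a, b, c, d, e, f
  1-simplices (12): ab, ad, ae, af, bc, be, bf, cd, ce, cf, de, df
  2-simplices (8): abe, abf, ade, adf, bce, bcf, cde, cdf

Hence C_0 ≅ Z^6, C_1 ≅ Z^12, C_2 ≅ Z^8.

The boundary map ∂_1: C_1 → C_0 sends each edge [p,q] (with p < q) to q − p. For instance
  ∂df = f − d.
As a 6×12 matrix over Z this has rank 5, with invariant factors (1,1,1,1,1).

Boundary ∂_2: C_2 → C_1 acts by ∂[p,q,r] = [q,r] − [p,r] + [p,q]. For instance
  ∂bce = ce − be + bc,
  ∂abe = be − ae + ab.
As a 12×8 matrix over Z this has rank 7, with invariant factors (1,1,1,1,1,1,1).

From H_k ≅ ker(∂_k) / im(∂_{k+1}) we obtain:

  H_0: rank C_0 − rank ∂_1 = 6 − 5 = 1, and the invariant factors of ∂_1 are all 1, so H_0 = Z.
  H_1: rank ker ∂_1 − rank ∂_2 = (12 − 5) − 7 = 0, and the invariant factors of ∂_2 are all 1, so H_1 = 0.
  H_2: rank ker ∂_2 − rank ∂_3 = (8 − 7) − 0 = 1, and there is no ∂_3, so H_2 = Z.

H_0 ≅ Z,  H_1 = 0,  H_2 ≅ Z.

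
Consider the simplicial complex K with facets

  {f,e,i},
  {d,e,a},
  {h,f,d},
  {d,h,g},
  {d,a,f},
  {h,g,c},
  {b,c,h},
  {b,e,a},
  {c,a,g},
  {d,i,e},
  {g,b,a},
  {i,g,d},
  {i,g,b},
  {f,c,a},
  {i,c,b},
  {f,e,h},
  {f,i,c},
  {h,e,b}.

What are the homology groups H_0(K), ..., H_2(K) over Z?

H_0 ≅ Z,  H_1 ≅ Z ⊕ Z/2Z,  H_2 = 0.

Order the vertices as a < b < c < d < e < f < g < h < i. Listing each simplex with vertices in this order, K has dimension 2 with simplices:

  0-simplices (9): a, b, c, d, e, f, g, h, i
  1-simplices (27): ab, ac, ad, ae, af, ag, bc, be, bg, bh, bi, cf, cg, ch, ci, de, df, dg, dh, di, ef, eh, ei, fh, fi, gh, gi
  2-simplices (18): abe, abg, acf, acg, ade, adf, bch, bci, beh, bgi, cfi, cgh, dei, dfh, dgh, dgi, efh, efi

giving chain groups C_0 ≅ Z^9, C_1 ≅ Z^27, C_2 ≅ Z^18.

The boundary map ∂_1: C_1 → C_0 maps an edge to its endpoints' difference, ∂[p,q] = q − p. For instance
  ∂af = f − a.
The resulting 9×27 matrix has rank 8, and its Smith normal form has invariant factors (1,1,1,1,1,1,1,1).

∂_2: C_2 → C_1 acts by ∂[p,q,r] = [q,r] − [p,r] + [p,q]. For instance
  ∂abe = be − ae + ab,
  ∂acg = cg − ag + ac.
As a 27×18 matrix over Z this has rank 18, with invariant factors (1,1,1,1,1,1,1,1,1,1,1,1,1,1,1,1,1,2).

Computing H_k = (kernel of ∂_k) / (image of ∂_{k+1}):

  H_0: rank C_0 − rank ∂_1 = 9 − 8 = 1, and the invariant factors of ∂_1 are all 1, so H_0 ≅ Z.
  H_1: rank ker ∂_1 − rank ∂_2 = (27 − 8) − 18 = 1, and ∂_2 has invariant factor 2 > 1, so H_1 ≅ Z ⊕ Z/2Z.
  H_2: rank ker ∂_2 − rank ∂_3 = (18 − 18) − 0 = 0, and there is no ∂_3, so H_2 ≅ 0.

As a check, the Euler characteristic is 9 − 27 + 18 = 0, which agrees with 1 − 1 + 0 = 0.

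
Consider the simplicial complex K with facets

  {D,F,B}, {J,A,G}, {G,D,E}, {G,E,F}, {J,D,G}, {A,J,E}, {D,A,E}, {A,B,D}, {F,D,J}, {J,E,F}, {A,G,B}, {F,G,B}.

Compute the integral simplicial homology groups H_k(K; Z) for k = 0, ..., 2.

Fix the vertex order A < B < D < E < F < G < J and write every simplex with vertices in increasing order. Then dim K = 2 and the simplices of K are:

  0-simplices (7): A, B, D, E, F, G, J
  1-simplices (18): AB, AD, AE, AG, AJ, BD, BF, BG, DE, DF, DG, DJ, EF, EG, EJ, FG, FJ, GJ
  2-simplices (12): ABD, ABG, ADE, AEJ, AGJ, BDF, BFG, DEG, DFJ, DGJ, EFG, EFJ

so the chain groups are C_0 ≅ Z^7, C_1 ≅ Z^18, C_2 ≅ Z^12.

∂_1: C_1 → C_0 maps an edge to its endpoints' difference, ∂[p,q] = q − p.
The resulting 7×18 matrix has rank 6, and its Smith normal form has invariant factors (1,1,1,1,1,1).

Boundary ∂_2: C_2 → C_1 maps a triangle to the signed sum of its edges. For instance
  ∂ABD = BD − AD + AB,
  ∂ABG = BG − AG + AB.
This gives a 18×12 integer matrix of rank 12; reducing to Smith normal form yields diagonal entries (1,1,1,1,1,1,1,1,1,1,1,2).

Computing H_k = (kernel of ∂_k) / (image of ∂_{k+1}):

  H_0: rank C_0 − rank ∂_1 = 7 − 6 = 1, and the invariant factors of ∂_1 are all 1, so H_0 ≅ Z.
  H_1: rank ker ∂_1 − rank ∂_2 = (18 − 6) − 12 = 0, and ∂_2 has invariant factor 2 > 1, so H_1 ≅ Z/2.
  H_2: rank ker ∂_2 − rank ∂_3 = (12 − 12) − 0 = 0, and there is no ∂_3, so H_2 ≅ 0.

H_0 ≅ Z,  H_1 ≅ Z/2,  H_2 = 0.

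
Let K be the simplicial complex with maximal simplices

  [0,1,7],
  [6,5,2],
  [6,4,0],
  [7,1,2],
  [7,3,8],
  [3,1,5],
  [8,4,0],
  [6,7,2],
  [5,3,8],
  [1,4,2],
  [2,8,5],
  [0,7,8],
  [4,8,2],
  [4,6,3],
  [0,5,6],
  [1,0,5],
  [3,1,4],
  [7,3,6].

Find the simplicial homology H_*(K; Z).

H_0 ≅ Z,  H_1 ≅ Z^2,  H_2 ≅ Z.

Take the total order 0 < 1 < 2 < 3 < 4 < 5 < 6 < 7 < 8 on the vertex set. Then K (dimension 2) consists of the simplices:

  0-simplices (9): [0], [1], [2], [3], [4], [5], [6], [7], [8]
  1-simplices (27): (27 of them)
  2-simplices (18): [0,1,5], [0,1,7], [0,4,6], [0,4,8], [0,5,6], [0,7,8], [1,2,4], [1,2,7], [1,3,4], [1,3,5], [2,4,8], [2,5,6], [2,5,8], [2,6,7], [3,4,6], [3,5,8], [3,6,7], [3,7,8]

Hence C_0 ≅ Z^9, C_1 ≅ Z^27, C_2 ≅ Z^18.

The boundary map ∂_1: C_1 → C_0 maps an edge to its endpoints' difference, ∂[p,q] = q − p.
This gives a 9×27 integer matrix of rank 8; reducing to Smith normal form yields diagonal entries (1,1,1,1,1,1,1,1).

The boundary map ∂_2: C_2 → C_1 maps a triangle to the signed sum of its edges. For instance
  ∂[1,2,4] = [2,4] − [1,4] + [1,2],
  ∂[2,4,8] = [4,8] − [2,8] + [2,4].
The 27×18 boundary matrix has rank 17 and Smith normal form diag(1,1,1,1,1,1,1,1,1,1,1,1,1,1,1,1,1).

Computing H_k = (kernel of ∂_k) / (image of ∂_{k+1}):

  H_0: rank C_0 − rank ∂_1 = 9 − 8 = 1, and the invariant factors of ∂_1 are all 1, so H_0 ≅ Z.
  H_1: rank ker ∂_1 − rank ∂_2 = (27 − 8) − 17 = 2, and the invariant factors of ∂_2 are all 1, so H_1 ≅ Z^2.
  H_2: rank ker ∂_2 − rank ∂_3 = (18 − 17) − 0 = 1, and there is no ∂_3, so H_2 ≅ Z.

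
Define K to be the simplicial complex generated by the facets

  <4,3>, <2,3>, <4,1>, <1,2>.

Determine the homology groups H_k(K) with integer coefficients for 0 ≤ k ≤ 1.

H_0 = Z,  H_1 = Z.

Order the vertices as 1 < 2 < 3 < 4. Listing each simplex with vertices in this order, K has dimension 1 with simplices:

  0-simplices (4): [1], [2], [3], [4]
  1-simplices (4): [1,2], [1,4], [2,3], [3,4]

giving chain groups C_0 ≅ Z^4, C_1 ≅ Z^4.

The boundary map ∂_1: C_1 → C_0 maps an edge to its endpoints' difference, ∂[p,q] = q − p. For instance
  ∂[1,2] = [2] − [1].
This gives a 4×4 integer matrix of rank 3; reducing to Smith normal form yields diagonal entries (1,1,1).

From H_k ≅ ker(∂_k) / im(∂_{k+1}) we obtain:

  H_0: rank C_0 − rank ∂_1 = 4 − 3 = 1, and the invariant factors of ∂_1 are all 1, so H_0 ≅ Z.
  H_1: rank ker ∂_1 − rank ∂_2 = (4 − 3) − 0 = 1, and there is no ∂_2, so H_1 ≅ Z.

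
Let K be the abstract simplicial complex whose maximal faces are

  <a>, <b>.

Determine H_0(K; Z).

We work with the vertex ordering a < b. The simplices of K, each written with vertices in increasing order, are:

  0-simplices (2): a, b

so the chain groups are C_0 ≅ Z^2.

Reading off H_k = ker ∂_k / im ∂_{k+1}:

  H_0: rank C_0 − rank ∂_1 = 2 − 0 = 2, and there is no ∂_1, so H_0 ≅ Z^2.

(K is a triangulation of a set of 2 points.)

H_0 ≅ Z^2.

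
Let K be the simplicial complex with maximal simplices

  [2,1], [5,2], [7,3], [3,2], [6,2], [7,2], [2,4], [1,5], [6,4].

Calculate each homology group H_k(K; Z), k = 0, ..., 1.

Take the total order 1 < 2 < 3 < 4 < 5 < 6 < 7 on the vertex set. Then K (dimension 1) consists of the simplices:

  0-simplices (7): [1], [2], [3], [4], [5], [6], [7]
  1-simplices (9): [1,2], [1,5], [2,3], [2,4], [2,5], [2,6], [2,7], [3,7], [4,6]

so the chain groups are C_0 ≅ Z^7, C_1 ≅ Z^9.

Boundary ∂_1: C_1 → C_0 sends each edge [p,q] (with p < q) to q − p.
The 7×9 boundary matrix has rank 6 and Smith normal form diag(1,1,1,1,1,1).

Now H_k = ker ∂_k / im ∂_{k+1}, so:

  H_0: rank C_0 − rank ∂_1 = 7 − 6 = 1, and the invariant factors of ∂_1 are all 1, so H_0 = Z.
  H_1: rank ker ∂_1 − rank ∂_2 = (9 − 6) − 0 = 3, and there is no ∂_2, so H_1 = Z^3.

As a check, the Euler characteristic is 7 − 9 = -2, which agrees with 1 − 3 = -2.

H_0 ≅ Z,  H_1 ≅ Z^3.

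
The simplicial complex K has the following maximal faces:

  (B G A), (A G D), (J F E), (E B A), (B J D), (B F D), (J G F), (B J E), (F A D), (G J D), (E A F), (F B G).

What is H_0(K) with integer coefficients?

H_0 = Z.

Take the total order A < B < D < E < F < G < J on the vertex set. Then K (dimension 2) consists of the simplices:

  0-simplices (7): A, B, D, E, F, G, J
  1-simplices (18): AB, AD, AE, AF, AG, BD, BE, BF, BG, BJ, DF, DG, DJ, EF, EJ, FG, FJ, GJ
  2-simplices (12): ABE, ABG, ADF, ADG, AEF, BDF, BDJ, BEJ, BFG, DGJ, EFJ, FGJ

so the chain groups are C_0 ≅ Z^7, C_1 ≅ Z^18, C_2 ≅ Z^12.

∂_1: C_1 → C_0 maps an edge to its endpoints' difference, ∂[p,q] = q − p. For instance
  ∂AF = F − A.
As a 7×18 matrix over Z this has rank 6, with invariant factors (1,1,1,1,1,1).

The boundary map ∂_2: C_2 → C_1 acts by ∂[p,q,r] = [q,r] − [p,r] + [p,q]. For instance
  ∂BFG = FG − BG + BF,
  ∂ADF = DF − AF + AD.
This gives a 18×12 integer matrix of rank 12; reducing to Smith normal form yields diagonal entries (1,1,1,1,1,1,1,1,1,1,1,2).

From H_k ≅ ker(∂_k) / im(∂_{k+1}) we obtain:

  H_0: rank C_0 − rank ∂_1 = 7 − 6 = 1, and the invariant factors of ∂_1 are all 1, so H_0 = Z.

(K is a triangulation of the real projective plane RP^2.)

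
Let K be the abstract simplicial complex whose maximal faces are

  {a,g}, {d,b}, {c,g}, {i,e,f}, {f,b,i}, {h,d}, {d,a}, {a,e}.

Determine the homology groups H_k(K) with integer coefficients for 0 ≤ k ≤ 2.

H_0 ≅ Z,  H_1 ≅ Z,  H_2 = 0.

Fix the vertex order a < b < c < d < e < f < g < h < i and write every simplex with vertices in increasing order. Then dim K = 2 and the simplices of K are:

  0-simplices (9): a, b, c, d, e, f, g, h, i
  1-simplices (11): ad, ae, ag, bd, bf, bi, cg, dh, ef, ei, fi
  2-simplices (2): bfi, efi

giving chain groups C_0 ≅ Z^9, C_1 ≅ Z^11, C_2 ≅ Z^2.

Boundary ∂_1: C_1 → C_0 is given by ∂[p,q] = [q] − [p]. For instance
  ∂fi = i − f.
This gives a 9×11 integer matrix of rank 8; reducing to Smith normal form yields diagonal entries (1,1,1,1,1,1,1,1).

Boundary ∂_2: C_2 → C_1 sends each 2-simplex [p,q,r] to [q,r] − [p,r] + [p,q]. For instance
  ∂efi = fi − ei + ef,
  ∂bfi = fi − bi + bf.
As a 11×2 matrix over Z this has rank 2, with invariant factors (1,1).

Now H_k = ker ∂_k / im ∂_{k+1}, so:

  H_0: rank C_0 − rank ∂_1 = 9 − 8 = 1, and the invariant factors of ∂_1 are all 1, so H_0 = Z.
  H_1: rank ker ∂_1 − rank ∂_2 = (11 − 8) − 2 = 1, and the invariant factors of ∂_2 are all 1, so H_1 = Z.
  H_2: rank ker ∂_2 − rank ∂_3 = (2 − 2) − 0 = 0, and there is no ∂_3, so H_2 = 0.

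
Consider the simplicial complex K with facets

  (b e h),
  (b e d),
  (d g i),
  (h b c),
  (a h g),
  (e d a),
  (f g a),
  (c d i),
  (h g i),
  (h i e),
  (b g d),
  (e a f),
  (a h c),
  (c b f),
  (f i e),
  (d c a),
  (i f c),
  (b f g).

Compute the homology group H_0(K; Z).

H_0 = Z.

We work with the vertex ordering a < b < c < d < e < f < g < h < i. The simplices of K, each written with vertices in increasing order, are:

  0-simplices (9): a, b, c, d, e, f, g, h, i
  1-simplices (27): ac, ad, ae, af, ag, ah, bc, bd, be, bf, bg, bh, cd, cf, ch, ci, de, dg, di, ef, eh, ei, fg, fi, gh, gi, hi
  2-simplices (18): acd, ach, ade, aef, afg, agh, bcf, bch, bde, bdg, beh, bfg, cdi, cfi, dgi, efi, ehi, ghi

so the chain groups are C_0 ≅ Z^9, C_1 ≅ Z^27, C_2 ≅ Z^18.

∂_1: C_1 → C_0 is given by ∂[p,q] = [q] − [p]. For instance
  ∂be = e − b.
As a 9×27 matrix over Z this has rank 8, with invariant factors (1,1,1,1,1,1,1,1).

∂_2: C_2 → C_1 acts by ∂[p,q,r] = [q,r] − [p,r] + [p,q]. For instance
  ∂bcf = cf − bf + bc,
  ∂beh = eh − bh + be.
The 27×18 boundary matrix has rank 17 and Smith normal form diag(1,1,1,1,1,1,1,1,1,1,1,1,1,1,1,1,1).

Reading off H_k = ker ∂_k / im ∂_{k+1}:

  H_0: rank C_0 − rank ∂_1 = 9 − 8 = 1, and the invariant factors of ∂_1 are all 1, so H_0 = Z.

(K is a triangulation of the torus T^2.)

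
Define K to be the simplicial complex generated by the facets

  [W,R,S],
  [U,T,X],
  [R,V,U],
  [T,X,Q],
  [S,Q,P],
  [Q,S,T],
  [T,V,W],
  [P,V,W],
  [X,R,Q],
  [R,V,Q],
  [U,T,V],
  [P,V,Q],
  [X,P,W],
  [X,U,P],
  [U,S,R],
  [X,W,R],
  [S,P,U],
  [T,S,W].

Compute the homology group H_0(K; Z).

Take the total order P < Q < R < S < T < U < V < W < X on the vertex set. Then K (dimension 2) consists of the simplices:

  0-simplices (9): P, Q, R, S, T, U, V, W, X
  1-simplices (27): PQ, PS, PU, PV, PW, PX, QR, QS, QT, QV, QX, RS, RU, RV, RW, RX, ST, SU, SW, TU, TV, TW, TX, UV, UX, VW, WX
  2-simplices (18): PQS, PQV, PSU, PUX, PVW, PWX, QRV, QRX, QST, QTX, RSU, RSW, RUV, RWX, STW, TUV, TUX, TVW

so the chain groups are C_0 ≅ Z^9, C_1 ≅ Z^27, C_2 ≅ Z^18.

The boundary map ∂_1: C_1 → C_0 is given by ∂[p,q] = [q] − [p]. For instance
  ∂RU = U − R.
This gives a 9×27 integer matrix of rank 8; reducing to Smith normal form yields diagonal entries (1,1,1,1,1,1,1,1).

The boundary map ∂_2: C_2 → C_1 acts by ∂[p,q,r] = [q,r] − [p,r] + [p,q]. For instance
  ∂PWX = WX − PX + PW,
  ∂PQS = QS − PS + PQ.
This gives a 27×18 integer matrix of rank 17; reducing to Smith normal form yields diagonal entries (1,1,1,1,1,1,1,1,1,1,1,1,1,1,1,1,1).

Computing H_k = (kernel of ∂_k) / (image of ∂_{k+1}):

  H_0: rank C_0 − rank ∂_1 = 9 − 8 = 1, and the invariant factors of ∂_1 are all 1, so H_0 = Z.

H_0 ≅ Z.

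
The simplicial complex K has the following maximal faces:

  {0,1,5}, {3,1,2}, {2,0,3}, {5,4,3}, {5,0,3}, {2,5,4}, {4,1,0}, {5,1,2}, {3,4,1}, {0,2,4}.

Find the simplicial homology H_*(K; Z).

Take the total order 0 < 1 < 2 < 3 < 4 < 5 on the vertex set. Then K (dimension 2) consists of the simplices:

  0-simplices (6): [0], [1], [2], [3], [4], [5]
  1-simplices (15): [0,1], [0,2], [0,3], [0,4], [0,5], [1,2], [1,3], [1,4], [1,5], [2,3], [2,4], [2,5], [3,4], [3,5], [4,5]
  2-simplices (10): [0,1,4], [0,1,5], [0,2,3], [0,2,4], [0,3,5], [1,2,3], [1,2,5], [1,3,4], [2,4,5], [3,4,5]

so the chain groups are C_0 ≅ Z^6, C_1 ≅ Z^15, C_2 ≅ Z^10.

The boundary map ∂_1: C_1 → C_0 is given by ∂[p,q] = [q] − [p]. For instance
  ∂[2,4] = [4] − [2].
This gives a 6×15 integer matrix of rank 5; reducing to Smith normal form yields diagonal entries (1,1,1,1,1).

∂_2: C_2 → C_1 maps a triangle to the signed sum of its edges. For instance
  ∂[1,3,4] = [3,4] − [1,4] + [1,3],
  ∂[1,2,3] = [2,3] − [1,3] + [1,2].
The resulting 15×10 matrix has rank 10, and its Smith normal form has invariant factors (1,1,1,1,1,1,1,1,1,2).

Now H_k = ker ∂_k / im ∂_{k+1}, so:

  H_0: rank C_0 − rank ∂_1 = 6 − 5 = 1, and the invariant factors of ∂_1 are all 1, so H_0 = Z.
  H_1: rank ker ∂_1 − rank ∂_2 = (15 − 5) − 10 = 0, and ∂_2 has invariant factor 2 > 1, so H_1 = Z/2Z.
  H_2: rank ker ∂_2 − rank ∂_3 = (10 − 10) − 0 = 0, and there is no ∂_3, so H_2 = 0.

H_0 ≅ Z,  H_1 ≅ Z/2Z,  H_2 = 0.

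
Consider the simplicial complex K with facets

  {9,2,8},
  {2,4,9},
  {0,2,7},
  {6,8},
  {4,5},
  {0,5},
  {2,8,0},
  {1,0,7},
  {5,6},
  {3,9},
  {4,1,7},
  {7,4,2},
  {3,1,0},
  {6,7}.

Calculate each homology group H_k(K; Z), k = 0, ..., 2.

H_0 = Z,  H_1 = Z^4,  H_2 = 0.

K has 10 vertices, 21 edges, 8 triangles.
rank ∂_0 = 0, rank ∂_1 = 9 ⇒ b_0 = 10 − 0 − 9 = 1; all invariant factors of ∂_1 are 1 so no torsion. So H_0 ≅ Z.
rank ∂_1 = 9, rank ∂_2 = 8 ⇒ b_1 = 21 − 9 − 8 = 4; all invariant factors of ∂_2 are 1 so no torsion. So H_1 ≅ Z^4.
rank ∂_2 = 8, rank ∂_3 = 0 ⇒ b_2 = 8 − 8 − 0 = 0. So H_2 ≅ 0.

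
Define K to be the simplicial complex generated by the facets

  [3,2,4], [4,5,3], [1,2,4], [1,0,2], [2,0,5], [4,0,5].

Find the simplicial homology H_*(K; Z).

Take the total order 0 < 1 < 2 < 3 < 4 < 5 on the vertex set. Then K (dimension 2) consists of the simplices:

  0-simplices (6): [0], [1], [2], [3], [4], [5]
  1-simplices (12): [0,1], [0,2], [0,4], [0,5], [1,2], [1,4], [2,3], [2,4], [2,5], [3,4], [3,5], [4,5]
  2-simplices (6): [0,1,2], [0,2,5], [0,4,5], [1,2,4], [2,3,4], [3,4,5]

giving chain groups C_0 ≅ Z^6, C_1 ≅ Z^12, C_2 ≅ Z^6.

Boundary ∂_1: C_1 → C_0 sends each edge [p,q] (with p < q) to q − p. For instance
  ∂[3,5] = [5] − [3].
The 6×12 boundary matrix has rank 5 and Smith normal form diag(1,1,1,1,1).

Boundary ∂_2: C_2 → C_1 maps a triangle to the signed sum of its edges. For instance
  ∂[0,1,2] = [1,2] − [0,2] + [0,1],
  ∂[0,2,5] = [2,5] − [0,5] + [0,2].
The 12×6 boundary matrix has rank 6 and Smith normal form diag(1,1,1,1,1,1).

From H_k ≅ ker(∂_k) / im(∂_{k+1}) we obtain:

  H_0: rank C_0 − rank ∂_1 = 6 − 5 = 1, and the invariant factors of ∂_1 are all 1, so H_0 ≅ Z.
  H_1: rank ker ∂_1 − rank ∂_2 = (12 − 5) − 6 = 1, and the invariant factors of ∂_2 are all 1, so H_1 ≅ Z.
  H_2: rank ker ∂_2 − rank ∂_3 = (6 − 6) − 0 = 0, and there is no ∂_3, so H_2 ≅ 0.

As a check, the Euler characteristic is 6 − 12 + 6 = 0, which agrees with 1 − 1 + 0 = 0.

H_0 = Z,  H_1 = Z,  H_2 = 0.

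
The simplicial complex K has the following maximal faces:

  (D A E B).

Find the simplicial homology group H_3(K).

H_3 = 0.

Order the vertices as A < B < D < E. Listing each simplex with vertices in this order, K has dimension 3 with simplices:

  0-simplices (4): A, B, D, E
  1-simplices (6): AB, AD, AE, BD, BE, DE
  2-simplices (4): ABD, ABE, ADE, BDE
  3-simplices (1): ABDE

so the chain groups are C_0 ≅ Z^4, C_1 ≅ Z^6, C_2 ≅ Z^4, C_3 ≅ Z^1.

∂_1: C_1 → C_0 maps an edge to its endpoints' difference, ∂[p,q] = q − p. For instance
  ∂BD = D − B.
This gives a 4×6 integer matrix of rank 3; reducing to Smith normal form yields diagonal entries (1,1,1).

∂_2: C_2 → C_1 sends each 2-simplex [p,q,r] to [q,r] − [p,r] + [p,q]. For instance
  ∂BDE = DE − BE + BD,
  ∂ADE = DE − AE + AD.
The 6×4 boundary matrix has rank 3 and Smith normal form diag(1,1,1).

∂_3: C_3 → C_2 sends each 3-simplex σ to the alternating sum Σ_i (−1)^i (σ with its i-th vertex removed). For instance
  ∂ABDE = BDE − ADE + ABE − ABD.
The 4×1 boundary matrix has rank 1 and Smith normal form diag(1).

From H_k ≅ ker(∂_k) / im(∂_{k+1}) we obtain:

  H_3: rank ker ∂_3 − rank ∂_4 = (1 − 1) − 0 = 0, and there is no ∂_4, so H_3 ≅ 0.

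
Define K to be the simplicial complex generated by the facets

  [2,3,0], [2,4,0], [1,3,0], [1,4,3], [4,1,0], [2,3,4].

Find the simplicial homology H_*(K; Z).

H_0 = Z,  H_1 = 0,  H_2 = Z.

Take the total order 0 < 1 < 2 < 3 < 4 on the vertex set. Then K (dimension 2) consists of the simplices:

  0-simplices (5): [0], [1], [2], [3], [4]
  1-simplices (9): [0,1], [0,2], [0,3], [0,4], [1,3], [1,4], [2,3], [2,4], [3,4]
  2-simplices (6): [0,1,3], [0,1,4], [0,2,3], [0,2,4], [1,3,4], [2,3,4]

Hence C_0 ≅ Z^5, C_1 ≅ Z^9, C_2 ≅ Z^6.

∂_1: C_1 → C_0 sends each edge [p,q] (with p < q) to q − p. For instance
  ∂[2,4] = [4] − [2].
As a 5×9 matrix over Z this has rank 4, with invariant factors (1,1,1,1).

The boundary map ∂_2: C_2 → C_1 sends each 2-simplex [p,q,r] to [q,r] − [p,r] + [p,q]. For instance
  ∂[2,3,4] = [3,4] − [2,4] + [2,3],
  ∂[0,2,4] = [2,4] − [0,4] + [0,2].
As a 9×6 matrix over Z this has rank 5, with invariant factors (1,1,1,1,1).

From H_k ≅ ker(∂_k) / im(∂_{k+1}) we obtain:

  H_0: rank C_0 − rank ∂_1 = 5 − 4 = 1, and the invariant factors of ∂_1 are all 1, so H_0 ≅ Z.
  H_1: rank ker ∂_1 − rank ∂_2 = (9 − 4) − 5 = 0, and the invariant factors of ∂_2 are all 1, so H_1 ≅ 0.
  H_2: rank ker ∂_2 − rank ∂_3 = (6 − 5) − 0 = 1, and there is no ∂_3, so H_2 ≅ Z.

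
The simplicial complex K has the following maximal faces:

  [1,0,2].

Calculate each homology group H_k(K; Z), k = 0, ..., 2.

Take the total order 0 < 1 < 2 on the vertex set. Then K (dimension 2) consists of the simplices:

  0-simplices (3): [0], [1], [2]
  1-simplices (3): [0,1], [0,2], [1,2]
  2-simplices (1): [0,1,2]

Hence C_0 ≅ Z^3, C_1 ≅ Z^3, C_2 ≅ Z^1.

Boundary ∂_1: C_1 → C_0 sends each edge [p,q] (with p < q) to q − p.
The 3×3 boundary matrix has rank 2 and Smith normal form diag(1,1).

The boundary map ∂_2: C_2 → C_1 acts by ∂[p,q,r] = [q,r] − [p,r] + [p,q]. For instance
  ∂[0,1,2] = [1,2] − [0,2] + [0,1].
As a 3×1 matrix over Z this has rank 1, with invariant factors (1).

From H_k ≅ ker(∂_k) / im(∂_{k+1}) we obtain:

  H_0: rank C_0 − rank ∂_1 = 3 − 2 = 1, and the invariant factors of ∂_1 are all 1, so H_0 = Z.
  H_1: rank ker ∂_1 − rank ∂_2 = (3 − 2) − 1 = 0, and the invariant factors of ∂_2 are all 1, so H_1 = 0.
  H_2: rank ker ∂_2 − rank ∂_3 = (1 − 1) − 0 = 0, and there is no ∂_3, so H_2 = 0.

As a check, the Euler characteristic is 3 − 3 + 1 = 1, which agrees with 1 − 0 + 0 = 1.

H_0 = Z,  H_1 = 0,  H_2 = 0.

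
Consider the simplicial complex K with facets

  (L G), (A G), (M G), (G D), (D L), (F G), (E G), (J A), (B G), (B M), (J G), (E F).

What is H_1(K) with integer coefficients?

Order the vertices as A < B < D < E < F < G < J < L < M. Listing each simplex with vertices in this order, K has dimension 1 with simplices:

  0-simplices (9): A, B, D, E, F, G, J, L, M
  1-simplices (12): AG, AJ, BG, BM, DG, DL, EF, EG, FG, GJ, GL, GM

so the chain groups are C_0 ≅ Z^9, C_1 ≅ Z^12.

Boundary ∂_1: C_1 → C_0 sends each edge [p,q] (with p < q) to q − p. For instance
  ∂DG = G − D.
As a 9×12 matrix over Z this has rank 8, with invariant factors (1,1,1,1,1,1,1,1).

Reading off H_k = ker ∂_k / im ∂_{k+1}:

  H_1: rank ker ∂_1 − rank ∂_2 = (12 − 8) − 0 = 4, and there is no ∂_2, so H_1 ≅ Z^4.

(K is a triangulation of a wedge of 4 circles.)

H_1 ≅ Z^4.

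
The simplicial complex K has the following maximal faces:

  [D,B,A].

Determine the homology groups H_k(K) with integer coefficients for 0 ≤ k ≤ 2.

H_0 = Z,  H_1 = 0,  H_2 = 0.

Order the vertices as A < B < D. Listing each simplex with vertices in this order, K has dimension 2 with simplices:

  0-simplices (3): A, B, D
  1-simplices (3): AB, AD, BD
  2-simplices (1): ABD

so the chain groups are C_0 ≅ Z^3, C_1 ≅ Z^3, C_2 ≅ Z^1.

Boundary ∂_1: C_1 → C_0 maps an edge to its endpoints' difference, ∂[p,q] = q − p.
The resulting 3×3 matrix has rank 2, and its Smith normal form has invariant factors (1,1).

Boundary ∂_2: C_2 → C_1 maps a triangle to the signed sum of its edges. For instance
  ∂ABD = BD − AD + AB.
As a 3×1 matrix over Z this has rank 1, with invariant factors (1).

Now H_k = ker ∂_k / im ∂_{k+1}, so:

  H_0: rank C_0 − rank ∂_1 = 3 − 2 = 1, and the invariant factors of ∂_1 are all 1, so H_0 ≅ Z.
  H_1: rank ker ∂_1 − rank ∂_2 = (3 − 2) − 1 = 0, and the invariant factors of ∂_2 are all 1, so H_1 ≅ 0.
  H_2: rank ker ∂_2 − rank ∂_3 = (1 − 1) − 0 = 0, and there is no ∂_3, so H_2 ≅ 0.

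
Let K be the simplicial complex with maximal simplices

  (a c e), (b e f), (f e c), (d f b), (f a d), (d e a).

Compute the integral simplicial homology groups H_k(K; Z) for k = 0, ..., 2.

Fix the vertex order a < b < c < d < e < f and write every simplex with vertices in increasing order. Then dim K = 2 and the simplices of K are:

  0-simplices (6): a, b, c, d, e, f
  1-simplices (12): ac, ad, ae, af, bd, be, bf, ce, cf, de, df, ef
  2-simplices (6): ace, ade, adf, bdf, bef, cef

so the chain groups are C_0 ≅ Z^6, C_1 ≅ Z^12, C_2 ≅ Z^6.

∂_1: C_1 → C_0 is given by ∂[p,q] = [q] − [p]. For instance
  ∂cf = f − c.
This gives a 6×12 integer matrix of rank 5; reducing to Smith normal form yields diagonal entries (1,1,1,1,1).

∂_2: C_2 → C_1 sends each 2-simplex [p,q,r] to [q,r] − [p,r] + [p,q]. For instance
  ∂bdf = df − bf + bd,
  ∂ace = ce − ae + ac.
The 12×6 boundary matrix has rank 6 and Smith normal form diag(1,1,1,1,1,1).

Reading off H_k = ker ∂_k / im ∂_{k+1}:

  H_0: rank C_0 − rank ∂_1 = 6 − 5 = 1, and the invariant factors of ∂_1 are all 1, so H_0 ≅ Z.
  H_1: rank ker ∂_1 − rank ∂_2 = (12 − 5) − 6 = 1, and the invariant factors of ∂_2 are all 1, so H_1 ≅ Z.
  H_2: rank ker ∂_2 − rank ∂_3 = (6 − 6) − 0 = 0, and there is no ∂_3, so H_2 ≅ 0.

H_0 ≅ Z,  H_1 ≅ Z,  H_2 = 0.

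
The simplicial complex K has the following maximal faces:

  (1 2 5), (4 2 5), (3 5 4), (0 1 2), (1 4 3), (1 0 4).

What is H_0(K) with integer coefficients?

H_0 = Z.

Fix the vertex order 0 < 1 < 2 < 3 < 4 < 5 and write every simplex with vertices in increasing order. Then dim K = 2 and the simplices of K are:

  0-simplices (6): [0], [1], [2], [3], [4], [5]
  1-simplices (12): [0,1], [0,2], [0,4], [1,2], [1,3], [1,4], [1,5], [2,4], [2,5], [3,4], [3,5], [4,5]
  2-simplices (6): [0,1,2], [0,1,4], [1,2,5], [1,3,4], [2,4,5], [3,4,5]

so the chain groups are C_0 ≅ Z^6, C_1 ≅ Z^12, C_2 ≅ Z^6.

∂_1: C_1 → C_0 sends each edge [p,q] (with p < q) to q − p. For instance
  ∂[0,1] = [1] − [0].
This gives a 6×12 integer matrix of rank 5; reducing to Smith normal form yields diagonal entries (1,1,1,1,1).

∂_2: C_2 → C_1 sends each 2-simplex [p,q,r] to [q,r] − [p,r] + [p,q]. For instance
  ∂[0,1,4] = [1,4] − [0,4] + [0,1],
  ∂[0,1,2] = [1,2] − [0,2] + [0,1].
The 12×6 boundary matrix has rank 6 and Smith normal form diag(1,1,1,1,1,1).

Now H_k = ker ∂_k / im ∂_{k+1}, so:

  H_0: rank C_0 − rank ∂_1 = 6 − 5 = 1, and the invariant factors of ∂_1 are all 1, so H_0 ≅ Z.

(K is a triangulation of the cylinder S^1 x I.)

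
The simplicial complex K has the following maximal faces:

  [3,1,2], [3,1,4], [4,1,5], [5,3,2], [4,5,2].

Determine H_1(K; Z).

Order the vertices as 1 < 2 < 3 < 4 < 5. Listing each simplex with vertices in this order, K has dimension 2 with simplices:

  0-simplices (5): [1], [2], [3], [4], [5]
  1-simplices (10): [1,2], [1,3], [1,4], [1,5], [2,3], [2,4], [2,5], [3,4], [3,5], [4,5]
  2-simplices (5): [1,2,3], [1,3,4], [1,4,5], [2,3,5], [2,4,5]

so the chain groups are C_0 ≅ Z^5, C_1 ≅ Z^10, C_2 ≅ Z^5.

∂_1: C_1 → C_0 sends each edge [p,q] (with p < q) to q − p. For instance
  ∂[2,5] = [5] − [2].
As a 5×10 matrix over Z this has rank 4, with invariant factors (1,1,1,1).

Boundary ∂_2: C_2 → C_1 sends each 2-simplex [p,q,r] to [q,r] − [p,r] + [p,q]. For instance
  ∂[1,3,4] = [3,4] − [1,4] + [1,3],
  ∂[1,4,5] = [4,5] − [1,5] + [1,4].
This gives a 10×5 integer matrix of rank 5; reducing to Smith normal form yields diagonal entries (1,1,1,1,1).

From H_k ≅ ker(∂_k) / im(∂_{k+1}) we obtain:

  H_1: rank ker ∂_1 − rank ∂_2 = (10 − 4) − 5 = 1, and the invariant factors of ∂_2 are all 1, so H_1 = Z.

H_1 ≅ Z.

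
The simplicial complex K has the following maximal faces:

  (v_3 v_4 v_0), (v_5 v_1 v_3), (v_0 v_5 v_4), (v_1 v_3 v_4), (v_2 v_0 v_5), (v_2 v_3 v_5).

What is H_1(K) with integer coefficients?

H_1 = Z.

Fix the vertex order v_0 < v_1 < v_2 < v_3 < v_4 < v_5 and write every simplex with vertices in increasing order. Then dim K = 2 and the simplices of K are:

  0-simplices (6): [v_0], [v_1], [v_2], [v_3], [v_4], [v_5]
  1-simplices (12): [v_0,v_2], [v_0,v_3], [v_0,v_4], [v_0,v_5], [v_1,v_3], [v_1,v_4], [v_1,v_5], [v_2,v_3], [v_2,v_5], [v_3,v_4], [v_3,v_5], [v_4,v_5]
  2-simplices (6): [v_0,v_2,v_5], [v_0,v_3,v_4], [v_0,v_4,v_5], [v_1,v_3,v_4], [v_1,v_3,v_5], [v_2,v_3,v_5]

so the chain groups are C_0 ≅ Z^6, C_1 ≅ Z^12, C_2 ≅ Z^6.

The boundary map ∂_1: C_1 → C_0 is given by ∂[p,q] = [q] − [p].
The resulting 6×12 matrix has rank 5, and its Smith normal form has invariant factors (1,1,1,1,1).

∂_2: C_2 → C_1 acts by ∂[p,q,r] = [q,r] − [p,r] + [p,q]. For instance
  ∂[v_1,v_3,v_5] = [v_3,v_5] − [v_1,v_5] + [v_1,v_3],
  ∂[v_2,v_3,v_5] = [v_3,v_5] − [v_2,v_5] + [v_2,v_3].
This gives a 12×6 integer matrix of rank 6; reducing to Smith normal form yields diagonal entries (1,1,1,1,1,1).

Reading off H_k = ker ∂_k / im ∂_{k+1}:

  H_1: rank ker ∂_1 − rank ∂_2 = (12 − 5) − 6 = 1, and the invariant factors of ∂_2 are all 1, so H_1 ≅ Z.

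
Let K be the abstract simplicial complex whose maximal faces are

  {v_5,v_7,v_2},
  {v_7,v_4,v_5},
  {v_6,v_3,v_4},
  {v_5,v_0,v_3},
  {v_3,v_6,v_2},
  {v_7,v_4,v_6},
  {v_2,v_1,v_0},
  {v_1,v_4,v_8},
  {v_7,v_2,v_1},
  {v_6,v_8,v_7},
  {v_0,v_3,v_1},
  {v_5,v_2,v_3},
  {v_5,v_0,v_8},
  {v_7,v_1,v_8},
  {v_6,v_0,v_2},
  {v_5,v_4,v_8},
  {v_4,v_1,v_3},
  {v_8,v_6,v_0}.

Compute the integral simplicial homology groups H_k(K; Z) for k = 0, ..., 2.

H_0 ≅ Z,  H_1 ≅ Z ⊕ Z/2,  H_2 = 0.

K has 9 vertices, 27 edges, 18 triangles.
rank ∂_0 = 0, rank ∂_1 = 8 ⇒ b_0 = 9 − 0 − 8 = 1; all invariant factors of ∂_1 are 1 so no torsion. So H_0 = Z.
rank ∂_1 = 8, rank ∂_2 = 18 ⇒ b_1 = 27 − 8 − 18 = 1; ∂_2 has invariant factor(s) [2] giving torsion. So H_1 = Z ⊕ Z/2.
rank ∂_2 = 18, rank ∂_3 = 0 ⇒ b_2 = 18 − 18 − 0 = 0. So H_2 = 0.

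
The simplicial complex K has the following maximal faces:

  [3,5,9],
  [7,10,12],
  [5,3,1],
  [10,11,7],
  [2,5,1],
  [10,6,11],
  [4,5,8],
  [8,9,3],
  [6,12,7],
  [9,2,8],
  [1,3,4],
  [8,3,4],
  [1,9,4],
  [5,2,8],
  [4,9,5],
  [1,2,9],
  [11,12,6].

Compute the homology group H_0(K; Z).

H_0 ≅ Z^2.

Take the total order 1 < 2 < 3 < 4 < 5 < 6 < 7 < 8 < 9 < 10 < 11 < 12 on the vertex set. Then K (dimension 2) consists of the simplices:

  0-simplices (12): [1], [2], [3], [4], [5], [6], [7], [8], [9], [10], [11], [12]
  1-simplices (28): (28 of them)
  2-simplices (17): [1,2,5], [1,2,9], [1,3,4], [1,3,5], [1,4,9], [2,5,8], [2,8,9], [3,4,8], [3,5,9], [3,8,9], [4,5,8], [4,5,9], [6,7,12], [6,10,11], [6,11,12], [7,10,11], [7,10,12]

giving chain groups C_0 ≅ Z^12, C_1 ≅ Z^28, C_2 ≅ Z^17.

∂_1: C_1 → C_0 is given by ∂[p,q] = [q] − [p].
This gives a 12×28 integer matrix of rank 10; reducing to Smith normal form yields diagonal entries (1,1,1,1,1,1,1,1,1,1).

Boundary ∂_2: C_2 → C_1 maps a triangle to the signed sum of its edges. For instance
  ∂[6,11,12] = [11,12] − [6,12] + [6,11],
  ∂[6,10,11] = [10,11] − [6,11] + [6,10].
As a 28×17 matrix over Z this has rank 17, with invariant factors (1,1,1,1,1,1,1,1,1,1,1,1,1,1,1,1,2).

Reading off H_k = ker ∂_k / im ∂_{k+1}:

  H_0: rank C_0 − rank ∂_1 = 12 − 10 = 2, and the invariant factors of ∂_1 are all 1, so H_0 ≅ Z^2.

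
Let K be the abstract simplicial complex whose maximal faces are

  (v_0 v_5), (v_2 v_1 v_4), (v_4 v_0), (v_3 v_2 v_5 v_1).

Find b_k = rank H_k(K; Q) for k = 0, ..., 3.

K has 6 vertices, 10 edges, 5 triangles, 1 3-simplex.
rank ∂_0 = 0, rank ∂_1 = 5 ⇒ b_0 = 6 − 0 − 5 = 1; all invariant factors of ∂_1 are 1 so no torsion. So H_0 ≅ Z.
rank ∂_1 = 5, rank ∂_2 = 4 ⇒ b_1 = 10 − 5 − 4 = 1; all invariant factors of ∂_2 are 1 so no torsion. So H_1 ≅ Z.
rank ∂_2 = 4, rank ∂_3 = 1 ⇒ b_2 = 5 − 4 − 1 = 0; all invariant factors of ∂_3 are 1 so no torsion. So H_2 ≅ 0.
rank ∂_3 = 1, rank ∂_4 = 0 ⇒ b_3 = 1 − 1 − 0 = 0. So H_3 ≅ 0.

b_0 = 1, b_1 = 1, b_2 = 0, b_3 = 0.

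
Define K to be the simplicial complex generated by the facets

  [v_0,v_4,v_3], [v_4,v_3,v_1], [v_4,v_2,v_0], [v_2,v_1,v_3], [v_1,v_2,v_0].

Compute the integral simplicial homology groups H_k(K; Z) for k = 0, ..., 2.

Fix the vertex order v_0 < v_1 < v_2 < v_3 < v_4 and write every simplex with vertices in increasing order. Then dim K = 2 and the simplices of K are:

  0-simplices (5): [v_0], [v_1], [v_2], [v_3], [v_4]
  1-simplices (10): [v_0,v_1], [v_0,v_2], [v_0,v_3], [v_0,v_4], [v_1,v_2], [v_1,v_3], [v_1,v_4], [v_2,v_3], [v_2,v_4], [v_3,v_4]
  2-simplices (5): [v_0,v_1,v_2], [v_0,v_2,v_4], [v_0,v_3,v_4], [v_1,v_2,v_3], [v_1,v_3,v_4]

Hence C_0 ≅ Z^5, C_1 ≅ Z^10, C_2 ≅ Z^5.

Boundary ∂_1: C_1 → C_0 is given by ∂[p,q] = [q] − [p]. For instance
  ∂[v_0,v_2] = [v_2] − [v_0].
As a 5×10 matrix over Z this has rank 4, with invariant factors (1,1,1,1).

Boundary ∂_2: C_2 → C_1 maps a triangle to the signed sum of its edges. For instance
  ∂[v_0,v_1,v_2] = [v_1,v_2] − [v_0,v_2] + [v_0,v_1],
  ∂[v_0,v_2,v_4] = [v_2,v_4] − [v_0,v_4] + [v_0,v_2].
The resulting 10×5 matrix has rank 5, and its Smith normal form has invariant factors (1,1,1,1,1).

Reading off H_k = ker ∂_k / im ∂_{k+1}:

  H_0: rank C_0 − rank ∂_1 = 5 − 4 = 1, and the invariant factors of ∂_1 are all 1, so H_0 ≅ Z.
  H_1: rank ker ∂_1 − rank ∂_2 = (10 − 4) − 5 = 1, and the invariant factors of ∂_2 are all 1, so H_1 ≅ Z.
  H_2: rank ker ∂_2 − rank ∂_3 = (5 − 5) − 0 = 0, and there is no ∂_3, so H_2 ≅ 0.

As a check, the Euler characteristic is 5 − 10 + 5 = 0, which agrees with 1 − 1 + 0 = 0.
(K is a triangulation of the Möbius band.)

H_0 ≅ Z,  H_1 ≅ Z,  H_2 = 0.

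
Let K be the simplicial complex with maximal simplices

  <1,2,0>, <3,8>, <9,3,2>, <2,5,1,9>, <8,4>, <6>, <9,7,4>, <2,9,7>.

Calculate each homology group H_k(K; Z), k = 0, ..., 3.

K has 10 vertices, 16 edges, 8 triangles, 1 3-simplex.
rank ∂_0 = 0, rank ∂_1 = 8 ⇒ b_0 = 10 − 0 − 8 = 2; all invariant factors of ∂_1 are 1 so no torsion. So H_0 ≅ Z^2.
rank ∂_1 = 8, rank ∂_2 = 7 ⇒ b_1 = 16 − 8 − 7 = 1; all invariant factors of ∂_2 are 1 so no torsion. So H_1 ≅ Z.
rank ∂_2 = 7, rank ∂_3 = 1 ⇒ b_2 = 8 − 7 − 1 = 0; all invariant factors of ∂_3 are 1 so no torsion. So H_2 ≅ 0.
rank ∂_3 = 1, rank ∂_4 = 0 ⇒ b_3 = 1 − 1 − 0 = 0. So H_3 ≅ 0.

H_0 ≅ Z^2,  H_1 ≅ Z,  H_2 = 0,  H_3 = 0.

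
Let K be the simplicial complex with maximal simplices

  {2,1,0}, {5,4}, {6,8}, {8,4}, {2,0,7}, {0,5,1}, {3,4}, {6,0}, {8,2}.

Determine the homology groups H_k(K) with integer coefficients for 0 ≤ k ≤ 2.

K has 9 vertices, 13 edges, 3 triangles.
rank ∂_0 = 0, rank ∂_1 = 8 ⇒ b_0 = 9 − 0 − 8 = 1; all invariant factors of ∂_1 are 1 so no torsion. So H_0 ≅ Z.
rank ∂_1 = 8, rank ∂_2 = 3 ⇒ b_1 = 13 − 8 − 3 = 2; all invariant factors of ∂_2 are 1 so no torsion. So H_1 ≅ Z^2.
rank ∂_2 = 3, rank ∂_3 = 0 ⇒ b_2 = 3 − 3 − 0 = 0. So H_2 ≅ 0.

H_0 ≅ Z,  H_1 ≅ Z^2,  H_2 = 0.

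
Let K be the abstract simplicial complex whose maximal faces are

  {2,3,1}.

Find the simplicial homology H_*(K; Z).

H_0 = Z,  H_1 = 0,  H_2 = 0.

K has 3 vertices, 3 edges, 1 triangle.
rank ∂_0 = 0, rank ∂_1 = 2 ⇒ b_0 = 3 − 0 − 2 = 1; all invariant factors of ∂_1 are 1 so no torsion. So H_0 = Z.
rank ∂_1 = 2, rank ∂_2 = 1 ⇒ b_1 = 3 − 2 − 1 = 0; all invariant factors of ∂_2 are 1 so no torsion. So H_1 = 0.
rank ∂_2 = 1, rank ∂_3 = 0 ⇒ b_2 = 1 − 1 − 0 = 0. So H_2 = 0.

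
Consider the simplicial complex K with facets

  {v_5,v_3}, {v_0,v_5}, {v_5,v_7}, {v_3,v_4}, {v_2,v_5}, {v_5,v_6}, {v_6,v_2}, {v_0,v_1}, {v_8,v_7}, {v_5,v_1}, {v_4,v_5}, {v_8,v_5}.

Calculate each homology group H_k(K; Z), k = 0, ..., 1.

H_0 ≅ Z,  H_1 ≅ Z^4.

Order the vertices as v_0 < v_1 < v_2 < v_3 < v_4 < v_5 < v_6 < v_7 < v_8. Listing each simplex with vertices in this order, K has dimension 1 with simplices:

  0-simplices (9): [v_0], [v_1], [v_2], [v_3], [v_4], [v_5], [v_6], [v_7], [v_8]
  1-simplices (12): [v_0,v_1], [v_0,v_5], [v_1,v_5], [v_2,v_5], [v_2,v_6], [v_3,v_4], [v_3,v_5], [v_4,v_5], [v_5,v_6], [v_5,v_7], [v_5,v_8], [v_7,v_8]

so the chain groups are C_0 ≅ Z^9, C_1 ≅ Z^12.

∂_1: C_1 → C_0 maps an edge to its endpoints' difference, ∂[p,q] = q − p. For instance
  ∂[v_0,v_5] = [v_5] − [v_0].
The resulting 9×12 matrix has rank 8, and its Smith normal form has invariant factors (1,1,1,1,1,1,1,1).

Now H_k = ker ∂_k / im ∂_{k+1}, so:

  H_0: rank C_0 − rank ∂_1 = 9 − 8 = 1, and the invariant factors of ∂_1 are all 1, so H_0 ≅ Z.
  H_1: rank ker ∂_1 − rank ∂_2 = (12 − 8) − 0 = 4, and there is no ∂_2, so H_1 ≅ Z^4.

As a check, the Euler characteristic is 9 − 12 = -3, which agrees with 1 − 4 = -3.
(K is a triangulation of a wedge of 4 circles.)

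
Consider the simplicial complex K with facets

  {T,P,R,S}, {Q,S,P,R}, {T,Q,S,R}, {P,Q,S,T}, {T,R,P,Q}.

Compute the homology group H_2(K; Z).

We work with the vertex ordering P < Q < R < S < T. The simplices of K, each written with vertices in increasing order, are:

  0-simplices (5): P, Q, R, S, T
  1-simplices (10): PQ, PR, PS, PT, QR, QS, QT, RS, RT, ST
  2-simplices (10): PQR, PQS, PQT, PRS, PRT, PST, QRS, QRT, QST, RST
  3-simplices (5): PQRS, PQRT, PQST, PRST, QRST

Hence C_0 ≅ Z^5, C_1 ≅ Z^10, C_2 ≅ Z^10, C_3 ≅ Z^5.

∂_1: C_1 → C_0 maps an edge to its endpoints' difference, ∂[p,q] = q − p. For instance
  ∂PR = R − P.
As a 5×10 matrix over Z this has rank 4, with invariant factors (1,1,1,1).

Boundary ∂_2: C_2 → C_1 acts by ∂[p,q,r] = [q,r] − [p,r] + [p,q]. For instance
  ∂QRS = RS − QS + QR,
  ∂PQS = QS − PS + PQ.
As a 10×10 matrix over Z this has rank 6, with invariant factors (1,1,1,1,1,1).

∂_3: C_3 → C_2 sends each 3-simplex σ to the alternating sum Σ_i (−1)^i (σ with its i-th vertex removed). For instance
  ∂PQRT = QRT − PRT + PQT − PQR,
  ∂QRST = RST − QST + QRT − QRS.
This gives a 10×5 integer matrix of rank 4; reducing to Smith normal form yields diagonal entries (1,1,1,1).

Computing H_k = (kernel of ∂_k) / (image of ∂_{k+1}):

  H_2: rank ker ∂_2 − rank ∂_3 = (10 − 6) − 4 = 0, and the invariant factors of ∂_3 are all 1, so H_2 = 0.

H_2 = 0.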